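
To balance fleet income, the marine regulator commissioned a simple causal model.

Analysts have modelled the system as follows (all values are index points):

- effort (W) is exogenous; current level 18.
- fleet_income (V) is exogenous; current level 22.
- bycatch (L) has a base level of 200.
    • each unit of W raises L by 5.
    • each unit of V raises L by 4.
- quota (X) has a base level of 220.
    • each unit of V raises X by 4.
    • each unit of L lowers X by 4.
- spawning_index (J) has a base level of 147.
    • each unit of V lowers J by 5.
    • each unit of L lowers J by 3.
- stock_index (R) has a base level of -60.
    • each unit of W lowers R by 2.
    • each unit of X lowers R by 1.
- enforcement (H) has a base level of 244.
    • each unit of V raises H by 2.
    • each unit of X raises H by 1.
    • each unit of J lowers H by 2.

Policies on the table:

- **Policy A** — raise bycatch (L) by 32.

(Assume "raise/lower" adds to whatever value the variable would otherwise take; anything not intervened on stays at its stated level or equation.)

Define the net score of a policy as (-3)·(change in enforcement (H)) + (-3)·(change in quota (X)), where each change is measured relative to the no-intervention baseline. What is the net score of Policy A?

192

Baseline:
  W = 18
  V = 22
  L = 200 + 5·18 + 4·22 = 378
  X = 220 + 4·22 − 4·378 = -1204
  J = 147 − 5·22 − 3·378 = -1097
  H = 244 + 2·22 + (-1204) − 2·(-1097) = 1278
Policy A (L + 32):
  W = 18
  V = 22
  L = 200 + 5·18 + 4·22 (+32 from intervention) = 410
  X = 220 + 4·22 − 4·410 = -1332
  J = 147 − 5·22 − 3·410 = -1193
  H = 244 + 2·22 + (-1332) − 2·(-1193) = 1342
ΔH = 1342 − 1278 = 64; ΔX = -1332 − (-1204) = -128
Score = (-3)·64 + (-3)·(-128) = 192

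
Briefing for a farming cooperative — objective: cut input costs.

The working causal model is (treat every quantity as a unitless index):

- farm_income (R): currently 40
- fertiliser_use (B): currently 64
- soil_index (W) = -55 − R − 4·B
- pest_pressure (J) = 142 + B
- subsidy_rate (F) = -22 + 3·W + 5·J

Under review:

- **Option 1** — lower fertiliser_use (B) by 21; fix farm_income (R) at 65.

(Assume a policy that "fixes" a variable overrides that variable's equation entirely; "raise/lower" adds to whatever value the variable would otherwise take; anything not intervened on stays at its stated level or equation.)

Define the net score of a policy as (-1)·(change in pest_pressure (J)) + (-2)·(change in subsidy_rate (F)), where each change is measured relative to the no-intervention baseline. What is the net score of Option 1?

Baseline:
  R = 40
  B = 64
  W = -55 − 40 − 4·64 = -351
  J = 142 + 64 = 206
  F = -22 + 3·(-351) + 5·206 = -45
Option 1 (B − 21, R := 65):
  R = 65
  B = 64 − 21 = 43
  W = -55 − 65 − 4·43 = -292
  J = 142 + 43 = 185
  F = -22 + 3·(-292) + 5·185 = 27
ΔJ = 185 − 206 = -21; ΔF = 27 − (-45) = 72
Score = (-1)·(-21) + (-2)·72 = -123

-123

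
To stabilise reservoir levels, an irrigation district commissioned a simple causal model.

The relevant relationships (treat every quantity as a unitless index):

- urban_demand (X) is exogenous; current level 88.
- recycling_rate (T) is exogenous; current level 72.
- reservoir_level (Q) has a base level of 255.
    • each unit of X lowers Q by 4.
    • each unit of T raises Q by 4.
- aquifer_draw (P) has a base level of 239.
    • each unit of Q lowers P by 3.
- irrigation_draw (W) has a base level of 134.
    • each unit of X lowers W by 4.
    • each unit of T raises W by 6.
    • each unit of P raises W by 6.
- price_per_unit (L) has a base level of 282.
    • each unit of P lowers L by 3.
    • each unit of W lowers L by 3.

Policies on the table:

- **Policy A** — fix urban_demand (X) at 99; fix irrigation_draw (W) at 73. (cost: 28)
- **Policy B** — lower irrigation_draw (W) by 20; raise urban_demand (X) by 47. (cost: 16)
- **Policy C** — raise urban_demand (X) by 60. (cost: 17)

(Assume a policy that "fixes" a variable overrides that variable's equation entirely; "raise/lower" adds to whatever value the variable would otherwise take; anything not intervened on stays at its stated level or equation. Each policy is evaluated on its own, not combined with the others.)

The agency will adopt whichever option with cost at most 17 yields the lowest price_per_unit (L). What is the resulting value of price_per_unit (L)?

-7746

Policy B (W − 20, X + 47):
  X = 88 + 47 = 135
  T = 72
  Q = 255 − 4·135 + 4·72 = 3
  P = 239 − 3·3 = 230
  W = 134 − 4·135 + 6·72 + 6·230 (−20 from intervention) = 1386
  L = 282 − 3·230 − 3·1386 = -4566
Policy C (X + 60):
  X = 88 + 60 = 148
  T = 72
  Q = 255 − 4·148 + 4·72 = -49
  P = 239 − 3·(-49) = 386
  W = 134 − 4·148 + 6·72 + 6·386 = 2290
  L = 282 − 3·386 − 3·2290 = -7746
Comparing — Policy B: L=-4566, Policy C: L=-7746. Lowest is -7746 (Policy C).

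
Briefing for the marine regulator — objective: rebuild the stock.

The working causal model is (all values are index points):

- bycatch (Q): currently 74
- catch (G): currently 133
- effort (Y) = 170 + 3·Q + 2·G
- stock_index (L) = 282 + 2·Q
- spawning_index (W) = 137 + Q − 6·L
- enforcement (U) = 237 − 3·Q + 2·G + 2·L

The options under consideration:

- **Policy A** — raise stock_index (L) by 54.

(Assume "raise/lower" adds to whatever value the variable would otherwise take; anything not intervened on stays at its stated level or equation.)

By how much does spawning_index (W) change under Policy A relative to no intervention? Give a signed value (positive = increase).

Baseline:
  Q = 74
  L = 282 + 2·74 = 430
  W = 137 + 74 − 6·430 = -2369
Policy A (L + 54):
  Q = 74
  L = 282 + 2·74 (+54 from intervention) = 484
  W = 137 + 74 − 6·484 = -2693
Change in W: -2693 − (-2369) = -324

-324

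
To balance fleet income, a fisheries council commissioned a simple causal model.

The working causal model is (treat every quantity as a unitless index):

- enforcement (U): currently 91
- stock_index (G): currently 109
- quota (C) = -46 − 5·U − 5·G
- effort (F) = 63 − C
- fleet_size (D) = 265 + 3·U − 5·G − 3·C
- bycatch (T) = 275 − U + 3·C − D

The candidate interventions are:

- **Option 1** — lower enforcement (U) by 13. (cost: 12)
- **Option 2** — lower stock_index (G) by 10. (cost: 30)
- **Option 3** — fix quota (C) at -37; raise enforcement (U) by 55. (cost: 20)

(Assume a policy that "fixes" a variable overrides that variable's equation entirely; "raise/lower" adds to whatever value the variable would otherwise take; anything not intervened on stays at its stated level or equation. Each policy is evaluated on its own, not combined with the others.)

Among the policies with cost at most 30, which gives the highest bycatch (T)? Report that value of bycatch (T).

-251

Option 1 (U − 13):
  U = 91 − 13 = 78
  G = 109
  C = -46 − 5·78 − 5·109 = -981
  D = 265 + 3·78 − 5·109 − 3·(-981) = 2897
  T = 275 − 78 + 3·(-981) − 2897 = -5643
Option 2 (G − 10):
  U = 91
  G = 109 − 10 = 99
  C = -46 − 5·91 − 5·99 = -996
  D = 265 + 3·91 − 5·99 − 3·(-996) = 3031
  T = 275 − 91 + 3·(-996) − 3031 = -5835
Option 3 (C := -37, U + 55):
  U = 91 + 55 = 146
  G = 109
  C = -37
  D = 265 + 3·146 − 5·109 − 3·(-37) = 269
  T = 275 − 146 + 3·(-37) − 269 = -251
Comparing — Option 1: T=-5643, Option 2: T=-5835, Option 3: T=-251. Highest is -251 (Option 3).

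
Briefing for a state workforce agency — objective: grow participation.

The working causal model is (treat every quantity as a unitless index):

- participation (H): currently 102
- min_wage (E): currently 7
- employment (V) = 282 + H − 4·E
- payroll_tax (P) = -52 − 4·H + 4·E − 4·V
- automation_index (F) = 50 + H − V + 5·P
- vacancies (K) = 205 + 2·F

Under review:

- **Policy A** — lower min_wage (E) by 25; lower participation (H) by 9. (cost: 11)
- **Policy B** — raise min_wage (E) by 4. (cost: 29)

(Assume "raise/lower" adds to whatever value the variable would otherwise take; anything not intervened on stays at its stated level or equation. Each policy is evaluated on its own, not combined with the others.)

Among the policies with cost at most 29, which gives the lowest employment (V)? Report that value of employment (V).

Policy A (E − 25, H − 9):
  H = 102 − 9 = 93
  E = 7 − 25 = -18
  V = 282 + 93 − 4·(-18) = 447
Policy B (E + 4):
  H = 102
  E = 7 + 4 = 11
  V = 282 + 102 − 4·11 = 340
Comparing — Policy A: V=447, Policy B: V=340. Lowest is 340 (Policy B).

340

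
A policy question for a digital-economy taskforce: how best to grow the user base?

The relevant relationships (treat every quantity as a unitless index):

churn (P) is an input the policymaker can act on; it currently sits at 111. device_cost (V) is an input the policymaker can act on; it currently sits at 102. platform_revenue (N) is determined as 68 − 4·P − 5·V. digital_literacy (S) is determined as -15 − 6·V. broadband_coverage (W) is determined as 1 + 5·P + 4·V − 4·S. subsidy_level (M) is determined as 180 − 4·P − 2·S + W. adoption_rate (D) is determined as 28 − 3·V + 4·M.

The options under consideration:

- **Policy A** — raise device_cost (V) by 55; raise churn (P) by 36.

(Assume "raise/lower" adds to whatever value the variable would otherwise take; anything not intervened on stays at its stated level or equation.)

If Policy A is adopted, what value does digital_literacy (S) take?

Policy A (V + 55, P + 36):
  V = 102 + 55 = 157
  S = -15 − 6·157 = -957

-957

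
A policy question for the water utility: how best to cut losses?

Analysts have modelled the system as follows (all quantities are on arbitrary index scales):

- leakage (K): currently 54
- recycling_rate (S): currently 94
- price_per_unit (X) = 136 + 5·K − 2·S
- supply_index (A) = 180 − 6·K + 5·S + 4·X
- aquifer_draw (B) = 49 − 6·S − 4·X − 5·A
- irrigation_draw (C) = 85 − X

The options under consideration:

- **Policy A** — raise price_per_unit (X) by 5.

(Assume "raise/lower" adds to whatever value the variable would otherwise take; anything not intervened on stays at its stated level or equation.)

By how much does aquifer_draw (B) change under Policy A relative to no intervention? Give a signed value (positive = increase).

Baseline:
  K = 54
  S = 94
  X = 136 + 5·54 − 2·94 = 218
  A = 180 − 6·54 + 5·94 + 4·218 = 1198
  B = 49 − 6·94 − 4·218 − 5·1198 = -7377
Policy A (X + 5):
  K = 54
  S = 94
  X = 136 + 5·54 − 2·94 (+5 from intervention) = 223
  A = 180 − 6·54 + 5·94 + 4·223 = 1218
  B = 49 − 6·94 − 4·223 − 5·1218 = -7497
Change in B: -7497 − (-7377) = -120

-120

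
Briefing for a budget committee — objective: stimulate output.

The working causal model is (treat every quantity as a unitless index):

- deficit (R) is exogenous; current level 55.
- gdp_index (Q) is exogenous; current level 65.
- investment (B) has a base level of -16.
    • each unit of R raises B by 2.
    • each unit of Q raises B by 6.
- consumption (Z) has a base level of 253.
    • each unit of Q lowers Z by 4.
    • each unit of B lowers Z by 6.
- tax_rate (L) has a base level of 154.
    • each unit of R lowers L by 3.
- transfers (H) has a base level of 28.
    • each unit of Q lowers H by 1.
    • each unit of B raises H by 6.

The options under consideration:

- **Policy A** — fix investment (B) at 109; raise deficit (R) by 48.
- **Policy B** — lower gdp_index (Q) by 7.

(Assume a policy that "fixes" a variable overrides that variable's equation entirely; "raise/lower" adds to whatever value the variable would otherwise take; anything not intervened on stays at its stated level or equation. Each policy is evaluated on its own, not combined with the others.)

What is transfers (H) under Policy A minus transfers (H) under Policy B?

-2005

Policy A (B := 109, R + 48):
  R = 55 + 48 = 103
  Q = 65
  B = 109
  H = 28 − 65 + 6·109 = 617
Policy B (Q − 7):
  R = 55
  Q = 65 − 7 = 58
  B = -16 + 2·55 + 6·58 = 442
  H = 28 − 58 + 6·442 = 2622
H: 617 − 2622 = -2005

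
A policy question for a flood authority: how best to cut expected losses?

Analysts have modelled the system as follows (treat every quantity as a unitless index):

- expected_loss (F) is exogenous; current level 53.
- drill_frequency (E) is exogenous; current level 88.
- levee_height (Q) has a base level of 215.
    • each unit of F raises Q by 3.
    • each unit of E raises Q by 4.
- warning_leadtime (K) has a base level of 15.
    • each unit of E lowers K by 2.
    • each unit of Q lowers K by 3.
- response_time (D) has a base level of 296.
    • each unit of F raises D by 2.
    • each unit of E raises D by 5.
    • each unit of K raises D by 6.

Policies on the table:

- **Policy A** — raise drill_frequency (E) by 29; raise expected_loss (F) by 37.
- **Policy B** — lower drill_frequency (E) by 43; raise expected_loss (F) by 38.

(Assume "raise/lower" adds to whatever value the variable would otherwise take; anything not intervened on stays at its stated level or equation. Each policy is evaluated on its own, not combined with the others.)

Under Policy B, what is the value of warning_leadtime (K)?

Policy B (E − 43, F + 38):
  F = 53 + 38 = 91
  E = 88 − 43 = 45
  Q = 215 + 3·91 + 4·45 = 668
  K = 15 − 2·45 − 3·668 = -2079

-2079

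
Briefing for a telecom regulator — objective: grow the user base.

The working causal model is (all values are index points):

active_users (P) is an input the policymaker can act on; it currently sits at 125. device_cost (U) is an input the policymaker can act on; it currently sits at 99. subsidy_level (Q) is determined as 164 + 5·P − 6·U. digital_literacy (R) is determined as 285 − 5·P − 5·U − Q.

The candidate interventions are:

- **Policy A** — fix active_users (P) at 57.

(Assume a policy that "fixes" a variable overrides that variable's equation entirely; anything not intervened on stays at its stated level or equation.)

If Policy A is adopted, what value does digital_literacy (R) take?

-350

Policy A (P := 57):
  P = 57
  U = 99
  Q = 164 + 5·57 − 6·99 = -145
  R = 285 − 5·57 − 5·99 − (-145) = -350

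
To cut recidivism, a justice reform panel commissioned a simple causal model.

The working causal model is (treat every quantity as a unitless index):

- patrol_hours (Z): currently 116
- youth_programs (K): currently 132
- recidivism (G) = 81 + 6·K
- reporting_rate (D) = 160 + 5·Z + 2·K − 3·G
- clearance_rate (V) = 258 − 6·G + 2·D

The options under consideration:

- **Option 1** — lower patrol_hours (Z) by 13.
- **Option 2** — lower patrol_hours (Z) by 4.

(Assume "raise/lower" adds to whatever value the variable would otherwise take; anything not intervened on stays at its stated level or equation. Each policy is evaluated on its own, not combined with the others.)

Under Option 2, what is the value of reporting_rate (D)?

-1635

Option 2 (Z − 4):
  Z = 116 − 4 = 112
  K = 132
  G = 81 + 6·132 = 873
  D = 160 + 5·112 + 2·132 − 3·873 = -1635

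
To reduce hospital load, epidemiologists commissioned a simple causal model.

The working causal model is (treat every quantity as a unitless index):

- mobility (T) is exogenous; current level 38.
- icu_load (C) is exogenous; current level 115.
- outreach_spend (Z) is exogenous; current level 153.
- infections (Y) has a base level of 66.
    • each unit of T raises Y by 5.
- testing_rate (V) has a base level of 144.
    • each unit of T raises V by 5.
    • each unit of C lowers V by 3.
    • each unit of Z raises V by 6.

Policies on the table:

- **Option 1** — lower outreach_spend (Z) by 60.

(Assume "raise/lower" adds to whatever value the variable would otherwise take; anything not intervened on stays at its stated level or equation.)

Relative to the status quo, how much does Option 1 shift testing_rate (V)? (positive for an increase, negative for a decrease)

Baseline:
  T = 38
  C = 115
  Z = 153
  V = 144 + 5·38 − 3·115 + 6·153 = 907
Option 1 (Z − 60):
  T = 38
  C = 115
  Z = 153 − 60 = 93
  V = 144 + 5·38 − 3·115 + 6·93 = 547
Change in V: 547 − 907 = -360

-360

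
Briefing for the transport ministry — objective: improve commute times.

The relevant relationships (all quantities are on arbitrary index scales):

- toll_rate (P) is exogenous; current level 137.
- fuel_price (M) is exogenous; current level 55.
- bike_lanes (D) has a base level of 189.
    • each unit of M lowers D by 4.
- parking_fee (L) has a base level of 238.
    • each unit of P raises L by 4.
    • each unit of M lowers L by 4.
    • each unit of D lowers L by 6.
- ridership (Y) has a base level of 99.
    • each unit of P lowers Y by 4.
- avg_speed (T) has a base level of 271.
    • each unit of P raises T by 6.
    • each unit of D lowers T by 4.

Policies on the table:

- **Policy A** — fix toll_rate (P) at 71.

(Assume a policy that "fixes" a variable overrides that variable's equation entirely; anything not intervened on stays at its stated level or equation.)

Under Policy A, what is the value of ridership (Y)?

-185

Policy A (P := 71):
  P = 71
  Y = 99 − 4·71 = -185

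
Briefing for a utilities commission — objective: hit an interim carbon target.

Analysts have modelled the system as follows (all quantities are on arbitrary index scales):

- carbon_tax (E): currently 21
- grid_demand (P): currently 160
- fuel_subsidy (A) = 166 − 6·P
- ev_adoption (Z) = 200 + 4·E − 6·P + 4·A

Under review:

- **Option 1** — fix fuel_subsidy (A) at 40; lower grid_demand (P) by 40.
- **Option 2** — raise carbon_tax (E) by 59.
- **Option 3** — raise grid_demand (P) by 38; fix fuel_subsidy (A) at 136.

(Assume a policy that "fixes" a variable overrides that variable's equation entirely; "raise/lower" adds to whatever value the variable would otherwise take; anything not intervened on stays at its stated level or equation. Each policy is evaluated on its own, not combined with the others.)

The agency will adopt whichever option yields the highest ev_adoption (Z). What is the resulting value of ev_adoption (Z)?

-276

Option 1 (A := 40, P − 40):
  E = 21
  P = 160 − 40 = 120
  A = 40
  Z = 200 + 4·21 − 6·120 + 4·40 = -276
Option 2 (E + 59):
  E = 21 + 59 = 80
  P = 160
  A = 166 − 6·160 = -794
  Z = 200 + 4·80 − 6·160 + 4·(-794) = -3616
Option 3 (P + 38, A := 136):
  E = 21
  P = 160 + 38 = 198
  A = 136
  Z = 200 + 4·21 − 6·198 + 4·136 = -360
Comparing — Option 1: Z=-276, Option 2: Z=-3616, Option 3: Z=-360. Highest is -276 (Option 1).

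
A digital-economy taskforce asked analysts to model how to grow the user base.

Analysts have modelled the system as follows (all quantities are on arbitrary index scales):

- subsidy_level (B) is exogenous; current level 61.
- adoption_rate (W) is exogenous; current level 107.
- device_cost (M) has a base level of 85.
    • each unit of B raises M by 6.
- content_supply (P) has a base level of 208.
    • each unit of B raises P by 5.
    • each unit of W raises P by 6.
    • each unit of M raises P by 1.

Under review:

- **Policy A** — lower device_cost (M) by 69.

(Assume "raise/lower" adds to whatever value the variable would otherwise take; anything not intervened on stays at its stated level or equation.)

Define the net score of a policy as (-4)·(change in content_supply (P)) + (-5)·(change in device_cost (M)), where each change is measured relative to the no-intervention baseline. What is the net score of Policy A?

621

Baseline:
  B = 61
  W = 107
  M = 85 + 6·61 = 451
  P = 208 + 5·61 + 6·107 + 451 = 1606
Policy A (M − 69):
  B = 61
  W = 107
  M = 85 + 6·61 (−69 from intervention) = 382
  P = 208 + 5·61 + 6·107 + 382 = 1537
ΔP = 1537 − 1606 = -69; ΔM = 382 − 451 = -69
Score = (-4)·(-69) + (-5)·(-69) = 621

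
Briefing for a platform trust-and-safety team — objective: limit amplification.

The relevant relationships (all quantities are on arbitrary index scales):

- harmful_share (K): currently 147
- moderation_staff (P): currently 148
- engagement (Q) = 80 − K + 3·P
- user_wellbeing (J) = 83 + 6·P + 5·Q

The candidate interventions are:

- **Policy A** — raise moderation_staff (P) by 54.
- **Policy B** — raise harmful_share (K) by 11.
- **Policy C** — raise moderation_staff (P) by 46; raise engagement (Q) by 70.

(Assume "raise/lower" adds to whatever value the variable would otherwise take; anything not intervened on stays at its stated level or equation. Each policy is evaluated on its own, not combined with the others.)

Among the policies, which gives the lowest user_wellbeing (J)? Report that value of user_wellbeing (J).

Policy A (P + 54):
  K = 147
  P = 148 + 54 = 202
  Q = 80 − 147 + 3·202 = 539
  J = 83 + 6·202 + 5·539 = 3990
Policy B (K + 11):
  K = 147 + 11 = 158
  P = 148
  Q = 80 − 158 + 3·148 = 366
  J = 83 + 6·148 + 5·366 = 2801
Policy C (P + 46, Q + 70):
  K = 147
  P = 148 + 46 = 194
  Q = 80 − 147 + 3·194 (+70 from intervention) = 585
  J = 83 + 6·194 + 5·585 = 4172
Comparing — Policy A: J=3990, Policy B: J=2801, Policy C: J=4172. Lowest is 2801 (Policy B).

2801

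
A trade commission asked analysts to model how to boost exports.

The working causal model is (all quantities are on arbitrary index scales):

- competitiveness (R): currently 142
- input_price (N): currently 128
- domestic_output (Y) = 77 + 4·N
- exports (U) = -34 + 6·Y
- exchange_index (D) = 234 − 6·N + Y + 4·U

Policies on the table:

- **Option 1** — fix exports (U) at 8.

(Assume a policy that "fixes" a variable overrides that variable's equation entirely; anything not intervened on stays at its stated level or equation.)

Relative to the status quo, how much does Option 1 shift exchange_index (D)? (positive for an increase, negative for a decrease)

Baseline:
  N = 128
  Y = 77 + 4·128 = 589
  U = -34 + 6·589 = 3500
  D = 234 − 6·128 + 589 + 4·3500 = 14055
Option 1 (U := 8):
  N = 128
  Y = 77 + 4·128 = 589
  U = 8
  D = 234 − 6·128 + 589 + 4·8 = 87
Change in D: 87 − 14055 = -13968

-13968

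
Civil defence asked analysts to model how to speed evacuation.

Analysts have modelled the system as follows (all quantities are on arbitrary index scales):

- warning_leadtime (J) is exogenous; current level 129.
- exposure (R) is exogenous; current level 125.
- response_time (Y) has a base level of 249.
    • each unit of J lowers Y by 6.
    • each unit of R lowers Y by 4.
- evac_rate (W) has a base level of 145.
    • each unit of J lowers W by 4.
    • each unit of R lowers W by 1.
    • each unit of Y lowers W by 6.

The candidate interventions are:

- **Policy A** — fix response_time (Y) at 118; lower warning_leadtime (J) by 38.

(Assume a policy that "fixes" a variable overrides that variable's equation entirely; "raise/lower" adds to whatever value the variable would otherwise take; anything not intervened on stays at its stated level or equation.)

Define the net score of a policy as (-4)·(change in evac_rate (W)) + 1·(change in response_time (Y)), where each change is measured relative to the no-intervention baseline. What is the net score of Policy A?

Baseline:
  J = 129
  R = 125
  Y = 249 − 6·129 − 4·125 = -1025
  W = 145 − 4·129 − 125 − 6·(-1025) = 5654
Policy A (Y := 118, J − 38):
  J = 129 − 38 = 91
  R = 125
  Y = 118
  W = 145 − 4·91 − 125 − 6·118 = -1052
ΔW = -1052 − 5654 = -6706; ΔY = 118 − (-1025) = 1143
Score = (-4)·(-6706) + 1·1143 = 27967

27967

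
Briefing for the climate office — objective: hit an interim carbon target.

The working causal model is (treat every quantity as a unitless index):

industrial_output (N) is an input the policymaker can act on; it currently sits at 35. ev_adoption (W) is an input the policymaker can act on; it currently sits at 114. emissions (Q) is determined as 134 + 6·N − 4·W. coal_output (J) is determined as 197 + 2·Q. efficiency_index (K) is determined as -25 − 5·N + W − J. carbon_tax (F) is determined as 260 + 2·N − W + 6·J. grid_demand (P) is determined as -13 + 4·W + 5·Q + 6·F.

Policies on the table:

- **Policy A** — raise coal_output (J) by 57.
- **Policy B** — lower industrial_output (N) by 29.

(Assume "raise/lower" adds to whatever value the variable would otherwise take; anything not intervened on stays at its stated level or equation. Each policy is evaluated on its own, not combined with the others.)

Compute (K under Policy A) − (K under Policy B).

Policy A (J + 57):
  N = 35
  W = 114
  Q = 134 + 6·35 − 4·114 = -112
  J = 197 + 2·(-112) (+57 from intervention) = 30
  K = -25 − 5·35 + 114 − 30 = -116
Policy B (N − 29):
  N = 35 − 29 = 6
  W = 114
  Q = 134 + 6·6 − 4·114 = -286
  J = 197 + 2·(-286) = -375
  K = -25 − 5·6 + 114 − (-375) = 434
K: -116 − 434 = -550

-550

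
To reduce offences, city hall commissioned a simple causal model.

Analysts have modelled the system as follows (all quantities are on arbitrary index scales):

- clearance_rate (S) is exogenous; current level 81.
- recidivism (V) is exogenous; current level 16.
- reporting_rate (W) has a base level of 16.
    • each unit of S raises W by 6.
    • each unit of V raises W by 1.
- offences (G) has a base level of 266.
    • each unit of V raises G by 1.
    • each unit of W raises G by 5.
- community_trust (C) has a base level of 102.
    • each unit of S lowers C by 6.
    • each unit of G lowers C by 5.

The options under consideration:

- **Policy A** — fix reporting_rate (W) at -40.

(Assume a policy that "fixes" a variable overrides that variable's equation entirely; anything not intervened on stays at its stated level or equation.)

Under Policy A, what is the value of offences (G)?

Policy A (W := -40):
  S = 81
  V = 16
  W = -40
  G = 266 + 16 + 5·(-40) = 82

82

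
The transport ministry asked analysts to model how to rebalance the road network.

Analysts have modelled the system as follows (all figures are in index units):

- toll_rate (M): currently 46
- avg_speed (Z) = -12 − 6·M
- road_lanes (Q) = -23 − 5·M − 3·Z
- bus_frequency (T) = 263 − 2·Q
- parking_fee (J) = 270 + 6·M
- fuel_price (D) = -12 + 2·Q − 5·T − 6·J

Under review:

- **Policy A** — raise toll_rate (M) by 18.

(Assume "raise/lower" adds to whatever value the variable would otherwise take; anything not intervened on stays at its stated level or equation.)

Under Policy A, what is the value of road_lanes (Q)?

845

Policy A (M + 18):
  M = 46 + 18 = 64
  Z = -12 − 6·64 = -396
  Q = -23 − 5·64 − 3·(-396) = 845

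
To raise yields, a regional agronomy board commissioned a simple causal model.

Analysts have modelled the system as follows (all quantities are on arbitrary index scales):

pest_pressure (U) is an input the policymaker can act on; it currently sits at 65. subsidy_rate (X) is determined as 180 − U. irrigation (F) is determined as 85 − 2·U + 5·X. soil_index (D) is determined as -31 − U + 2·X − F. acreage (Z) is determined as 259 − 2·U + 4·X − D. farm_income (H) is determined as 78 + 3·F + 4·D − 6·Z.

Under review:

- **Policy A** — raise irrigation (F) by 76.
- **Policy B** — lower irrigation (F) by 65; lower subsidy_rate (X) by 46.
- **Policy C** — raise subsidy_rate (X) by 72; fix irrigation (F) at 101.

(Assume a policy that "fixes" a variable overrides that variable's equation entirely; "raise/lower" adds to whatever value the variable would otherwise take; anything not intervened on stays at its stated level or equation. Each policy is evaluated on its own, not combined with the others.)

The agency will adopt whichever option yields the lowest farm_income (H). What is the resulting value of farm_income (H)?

-6358

Policy A (F + 76):
  U = 65
  X = 180 − 65 = 115
  F = 85 − 2·65 + 5·115 (+76 from intervention) = 606
  D = -31 − 65 + 2·115 − 606 = -472
  Z = 259 − 2·65 + 4·115 − (-472) = 1061
  H = 78 + 3·606 + 4·(-472) − 6·1061 = -6358
Policy B (F − 65, X − 46):
  U = 65
  X = 180 − 65 (−46 from intervention) = 69
  F = 85 − 2·65 + 5·69 (−65 from intervention) = 235
  D = -31 − 65 + 2·69 − 235 = -193
  Z = 259 − 2·65 + 4·69 − (-193) = 598
  H = 78 + 3·235 + 4·(-193) − 6·598 = -3577
Policy C (X + 72, F := 101):
  U = 65
  X = 180 − 65 (+72 from intervention) = 187
  F = 101
  D = -31 − 65 + 2·187 − 101 = 177
  Z = 259 − 2·65 + 4·187 − 177 = 700
  H = 78 + 3·101 + 4·177 − 6·700 = -3111
Comparing — Policy A: H=-6358, Policy B: H=-3577, Policy C: H=-3111. Lowest is -6358 (Policy A).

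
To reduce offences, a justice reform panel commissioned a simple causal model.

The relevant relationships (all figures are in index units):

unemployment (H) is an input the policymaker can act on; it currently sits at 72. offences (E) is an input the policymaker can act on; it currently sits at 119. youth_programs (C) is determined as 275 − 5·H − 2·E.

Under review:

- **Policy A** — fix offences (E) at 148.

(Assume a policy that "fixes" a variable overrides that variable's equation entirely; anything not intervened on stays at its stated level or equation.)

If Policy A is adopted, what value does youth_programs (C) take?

Policy A (E := 148):
  H = 72
  E = 148
  C = 275 − 5·72 − 2·148 = -381

-381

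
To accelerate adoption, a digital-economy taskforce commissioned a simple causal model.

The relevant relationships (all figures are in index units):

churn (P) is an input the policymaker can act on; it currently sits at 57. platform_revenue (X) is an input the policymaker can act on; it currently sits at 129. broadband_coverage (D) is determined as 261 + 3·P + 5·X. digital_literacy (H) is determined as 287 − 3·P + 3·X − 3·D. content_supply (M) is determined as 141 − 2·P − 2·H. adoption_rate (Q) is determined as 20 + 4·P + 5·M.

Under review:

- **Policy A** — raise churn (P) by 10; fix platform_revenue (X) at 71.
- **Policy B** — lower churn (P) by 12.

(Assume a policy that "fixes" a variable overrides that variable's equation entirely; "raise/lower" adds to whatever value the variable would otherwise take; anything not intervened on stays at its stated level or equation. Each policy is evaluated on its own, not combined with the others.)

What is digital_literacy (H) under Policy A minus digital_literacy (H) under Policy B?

432

Policy A (P + 10, X := 71):
  P = 57 + 10 = 67
  X = 71
  D = 261 + 3·67 + 5·71 = 817
  H = 287 − 3·67 + 3·71 − 3·817 = -2152
Policy B (P − 12):
  P = 57 − 12 = 45
  X = 129
  D = 261 + 3·45 + 5·129 = 1041
  H = 287 − 3·45 + 3·129 − 3·1041 = -2584
H: -2152 − (-2584) = 432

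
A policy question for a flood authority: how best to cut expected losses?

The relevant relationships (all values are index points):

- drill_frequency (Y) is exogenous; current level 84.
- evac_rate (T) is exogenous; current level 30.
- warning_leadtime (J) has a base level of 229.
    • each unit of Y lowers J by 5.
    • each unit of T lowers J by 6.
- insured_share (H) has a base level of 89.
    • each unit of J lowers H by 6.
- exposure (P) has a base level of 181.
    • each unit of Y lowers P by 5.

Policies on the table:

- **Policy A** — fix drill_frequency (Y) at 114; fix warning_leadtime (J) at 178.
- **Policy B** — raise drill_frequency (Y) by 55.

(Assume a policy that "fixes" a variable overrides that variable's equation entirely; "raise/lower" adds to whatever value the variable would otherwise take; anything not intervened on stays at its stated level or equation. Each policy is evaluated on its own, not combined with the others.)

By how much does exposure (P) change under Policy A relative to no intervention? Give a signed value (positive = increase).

-150

Baseline:
  Y = 84
  P = 181 − 5·84 = -239
Policy A (Y := 114, J := 178):
  Y = 114
  P = 181 − 5·114 = -389
Change in P: -389 − (-239) = -150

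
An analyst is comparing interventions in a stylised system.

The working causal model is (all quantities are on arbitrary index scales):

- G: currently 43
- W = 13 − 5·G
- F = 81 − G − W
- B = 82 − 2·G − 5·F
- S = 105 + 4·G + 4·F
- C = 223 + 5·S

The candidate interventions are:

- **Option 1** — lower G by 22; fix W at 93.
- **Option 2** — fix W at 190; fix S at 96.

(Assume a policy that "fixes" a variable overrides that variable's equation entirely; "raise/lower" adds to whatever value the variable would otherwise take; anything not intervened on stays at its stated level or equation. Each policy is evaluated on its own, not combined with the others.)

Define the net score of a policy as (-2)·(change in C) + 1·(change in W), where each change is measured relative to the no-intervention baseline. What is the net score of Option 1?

Baseline:
  G = 43
  W = 13 − 5·43 = -202
  F = 81 − 43 − (-202) = 240
  S = 105 + 4·43 + 4·240 = 1237
  C = 223 + 5·1237 = 6408
Option 1 (G − 22, W := 93):
  G = 43 − 22 = 21
  W = 93
  F = 81 − 21 − 93 = -33
  S = 105 + 4·21 + 4·(-33) = 57
  C = 223 + 5·57 = 508
ΔC = 508 − 6408 = -5900; ΔW = 93 − (-202) = 295
Score = (-2)·(-5900) + 1·295 = 12095

12095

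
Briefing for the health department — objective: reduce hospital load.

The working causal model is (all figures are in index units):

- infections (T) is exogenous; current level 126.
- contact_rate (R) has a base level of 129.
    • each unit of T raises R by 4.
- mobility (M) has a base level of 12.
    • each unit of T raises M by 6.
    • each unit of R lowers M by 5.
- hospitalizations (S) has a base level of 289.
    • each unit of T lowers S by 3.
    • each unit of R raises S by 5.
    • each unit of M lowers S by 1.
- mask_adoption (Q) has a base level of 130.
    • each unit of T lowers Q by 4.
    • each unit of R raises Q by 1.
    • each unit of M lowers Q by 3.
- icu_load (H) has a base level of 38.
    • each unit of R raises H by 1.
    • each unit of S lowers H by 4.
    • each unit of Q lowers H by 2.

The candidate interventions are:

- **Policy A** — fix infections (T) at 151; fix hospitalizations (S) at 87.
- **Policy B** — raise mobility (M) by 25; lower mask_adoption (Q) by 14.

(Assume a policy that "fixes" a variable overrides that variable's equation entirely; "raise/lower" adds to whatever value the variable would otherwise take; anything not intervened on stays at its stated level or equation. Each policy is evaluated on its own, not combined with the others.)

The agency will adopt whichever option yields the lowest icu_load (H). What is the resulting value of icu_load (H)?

Policy A (T := 151, S := 87):
  T = 151
  R = 129 + 4·151 = 733
  M = 12 + 6·151 − 5·733 = -2747
  S = 87
  Q = 130 − 4·151 + 733 − 3·(-2747) = 8500
  H = 38 + 733 − 4·87 − 2·8500 = -16577
Policy B (M + 25, Q − 14):
  T = 126
  R = 129 + 4·126 = 633
  M = 12 + 6·126 − 5·633 (+25 from intervention) = -2372
  S = 289 − 3·126 + 5·633 − (-2372) = 5448
  Q = 130 − 4·126 + 633 − 3·(-2372) (−14 from intervention) = 7361
  H = 38 + 633 − 4·5448 − 2·7361 = -35843
Comparing — Policy A: H=-16577, Policy B: H=-35843. Lowest is -35843 (Policy B).

-35843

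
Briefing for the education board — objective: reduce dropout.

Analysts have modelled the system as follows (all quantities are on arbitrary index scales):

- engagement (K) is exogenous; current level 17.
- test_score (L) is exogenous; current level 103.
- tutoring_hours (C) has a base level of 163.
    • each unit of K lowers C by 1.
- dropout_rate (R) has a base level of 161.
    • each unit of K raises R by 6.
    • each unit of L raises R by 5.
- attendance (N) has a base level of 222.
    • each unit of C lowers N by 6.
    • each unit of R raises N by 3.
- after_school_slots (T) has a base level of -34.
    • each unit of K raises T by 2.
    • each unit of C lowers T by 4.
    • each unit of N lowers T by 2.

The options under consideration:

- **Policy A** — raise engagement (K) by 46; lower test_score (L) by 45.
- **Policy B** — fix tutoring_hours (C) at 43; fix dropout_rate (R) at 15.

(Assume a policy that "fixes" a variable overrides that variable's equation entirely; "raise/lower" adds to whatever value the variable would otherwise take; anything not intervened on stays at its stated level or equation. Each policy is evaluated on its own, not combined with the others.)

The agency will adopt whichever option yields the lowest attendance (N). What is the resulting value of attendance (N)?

Policy A (K + 46, L − 45):
  K = 17 + 46 = 63
  L = 103 − 45 = 58
  C = 163 − 63 = 100
  R = 161 + 6·63 + 5·58 = 829
  N = 222 − 6·100 + 3·829 = 2109
Policy B (C := 43, R := 15):
  K = 17
  L = 103
  C = 43
  R = 15
  N = 222 − 6·43 + 3·15 = 9
Comparing — Policy A: N=2109, Policy B: N=9. Lowest is 9 (Policy B).

9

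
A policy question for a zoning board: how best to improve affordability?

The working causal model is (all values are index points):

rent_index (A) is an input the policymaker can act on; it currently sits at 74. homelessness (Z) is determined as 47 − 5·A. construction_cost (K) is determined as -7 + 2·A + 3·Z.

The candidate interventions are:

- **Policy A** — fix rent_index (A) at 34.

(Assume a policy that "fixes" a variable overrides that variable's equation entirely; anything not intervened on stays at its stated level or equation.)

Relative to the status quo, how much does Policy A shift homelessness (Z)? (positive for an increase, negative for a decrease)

Baseline:
  A = 74
  Z = 47 − 5·74 = -323
Policy A (A := 34):
  A = 34
  Z = 47 − 5·34 = -123
Change in Z: -123 − (-323) = 200

200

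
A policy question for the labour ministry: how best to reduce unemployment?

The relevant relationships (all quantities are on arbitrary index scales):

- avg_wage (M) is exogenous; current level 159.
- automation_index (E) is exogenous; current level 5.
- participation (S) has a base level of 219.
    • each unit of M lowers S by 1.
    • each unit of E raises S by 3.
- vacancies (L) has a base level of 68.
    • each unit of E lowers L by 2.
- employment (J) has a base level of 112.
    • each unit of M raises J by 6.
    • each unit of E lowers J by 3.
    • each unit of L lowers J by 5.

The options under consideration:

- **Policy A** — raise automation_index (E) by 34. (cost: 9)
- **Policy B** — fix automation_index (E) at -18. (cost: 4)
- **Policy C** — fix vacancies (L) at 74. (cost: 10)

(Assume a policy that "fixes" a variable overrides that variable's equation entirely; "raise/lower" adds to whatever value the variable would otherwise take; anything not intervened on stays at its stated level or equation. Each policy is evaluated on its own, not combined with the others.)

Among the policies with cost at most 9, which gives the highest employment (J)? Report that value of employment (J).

999

Policy A (E + 34):
  M = 159
  E = 5 + 34 = 39
  L = 68 − 2·39 = -10
  J = 112 + 6·159 − 3·39 − 5·(-10) = 999
Policy B (E := -18):
  M = 159
  E = -18
  L = 68 − 2·(-18) = 104
  J = 112 + 6·159 − 3·(-18) − 5·104 = 600
Comparing — Policy A: J=999, Policy B: J=600. Highest is 999 (Policy A).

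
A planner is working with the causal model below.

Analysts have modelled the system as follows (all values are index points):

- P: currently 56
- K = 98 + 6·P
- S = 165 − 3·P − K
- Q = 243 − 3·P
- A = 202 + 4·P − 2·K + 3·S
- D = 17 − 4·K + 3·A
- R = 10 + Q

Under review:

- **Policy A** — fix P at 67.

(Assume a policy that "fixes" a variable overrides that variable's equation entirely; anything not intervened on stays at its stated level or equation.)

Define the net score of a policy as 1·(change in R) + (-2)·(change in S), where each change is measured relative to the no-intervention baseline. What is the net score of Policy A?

Baseline:
  P = 56
  K = 98 + 6·56 = 434
  S = 165 − 3·56 − 434 = -437
  Q = 243 − 3·56 = 75
  R = 10 + 75 = 85
Policy A (P := 67):
  P = 67
  K = 98 + 6·67 = 500
  S = 165 − 3·67 − 500 = -536
  Q = 243 − 3·67 = 42
  R = 10 + 42 = 52
ΔR = 52 − 85 = -33; ΔS = -536 − (-437) = -99
Score = 1·(-33) + (-2)·(-99) = 165

165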